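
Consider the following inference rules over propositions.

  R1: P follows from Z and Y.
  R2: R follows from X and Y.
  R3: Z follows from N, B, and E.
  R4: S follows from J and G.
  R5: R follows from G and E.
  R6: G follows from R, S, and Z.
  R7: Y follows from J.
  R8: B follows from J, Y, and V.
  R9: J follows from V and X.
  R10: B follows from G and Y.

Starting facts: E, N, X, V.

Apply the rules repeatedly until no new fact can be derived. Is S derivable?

No

S would need J and G (R4), but G is never established.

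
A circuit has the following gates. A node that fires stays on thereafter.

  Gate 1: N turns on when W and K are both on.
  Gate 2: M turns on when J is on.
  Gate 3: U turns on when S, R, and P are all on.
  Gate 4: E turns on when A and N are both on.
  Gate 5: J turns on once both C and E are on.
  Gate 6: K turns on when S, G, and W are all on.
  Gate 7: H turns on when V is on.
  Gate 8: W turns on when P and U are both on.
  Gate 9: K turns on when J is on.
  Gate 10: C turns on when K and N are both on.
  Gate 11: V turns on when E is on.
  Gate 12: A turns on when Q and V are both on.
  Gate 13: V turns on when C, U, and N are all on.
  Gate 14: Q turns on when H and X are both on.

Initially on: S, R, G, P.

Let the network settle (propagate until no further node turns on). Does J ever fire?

J would need C and E (Gate 5), but E never turns on.

No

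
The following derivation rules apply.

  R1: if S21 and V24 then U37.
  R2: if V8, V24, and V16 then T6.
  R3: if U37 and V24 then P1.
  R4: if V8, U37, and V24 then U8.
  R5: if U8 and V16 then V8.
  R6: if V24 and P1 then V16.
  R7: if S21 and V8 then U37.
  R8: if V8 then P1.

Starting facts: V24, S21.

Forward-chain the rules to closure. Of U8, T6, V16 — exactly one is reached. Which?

S21 and V24 hold, so U37 follows (R1).
U37 and V24 hold, so P1 follows (R3).
From V24 and P1, R6 gives V16.
T6 would need V8, V24, and V16 (R2), but V8 is never established. U8 would need V8, U37, and V24 (R4), but V8 is never established.

V16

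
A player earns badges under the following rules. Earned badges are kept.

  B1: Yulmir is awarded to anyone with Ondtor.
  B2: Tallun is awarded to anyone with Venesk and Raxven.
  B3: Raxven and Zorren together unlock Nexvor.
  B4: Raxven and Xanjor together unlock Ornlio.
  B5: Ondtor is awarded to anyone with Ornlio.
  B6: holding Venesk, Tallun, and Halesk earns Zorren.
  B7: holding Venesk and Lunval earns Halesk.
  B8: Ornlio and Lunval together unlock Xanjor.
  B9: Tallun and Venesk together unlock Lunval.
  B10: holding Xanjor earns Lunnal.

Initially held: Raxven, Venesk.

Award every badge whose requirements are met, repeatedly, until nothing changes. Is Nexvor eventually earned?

With Venesk and Raxven, Tallun is earned (B2).
With Tallun and Venesk, Lunval is earned (B9).
With Venesk and Lunval, Halesk is earned (B7).
With Venesk, Tallun, and Halesk, Zorren is earned (B6).
With Raxven and Zorren, Nexvor is earned (B3).

Yes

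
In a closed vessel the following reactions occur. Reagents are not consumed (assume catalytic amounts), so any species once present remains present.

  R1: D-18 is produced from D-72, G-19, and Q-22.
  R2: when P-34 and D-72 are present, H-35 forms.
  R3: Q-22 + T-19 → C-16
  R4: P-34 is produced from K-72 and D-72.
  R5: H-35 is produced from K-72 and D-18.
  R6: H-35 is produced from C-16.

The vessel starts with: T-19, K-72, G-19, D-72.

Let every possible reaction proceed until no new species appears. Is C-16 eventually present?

C-16 would need Q-22 and T-19 (R3), but Q-22 never forms.

No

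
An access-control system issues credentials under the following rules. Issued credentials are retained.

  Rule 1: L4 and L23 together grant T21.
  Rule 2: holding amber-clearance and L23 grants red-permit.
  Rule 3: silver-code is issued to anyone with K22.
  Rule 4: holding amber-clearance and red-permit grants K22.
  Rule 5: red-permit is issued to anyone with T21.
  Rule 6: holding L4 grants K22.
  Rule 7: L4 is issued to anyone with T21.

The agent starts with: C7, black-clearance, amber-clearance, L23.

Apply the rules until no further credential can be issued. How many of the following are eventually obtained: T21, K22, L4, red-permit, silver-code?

Holding amber-clearance and L23 grants red-permit (Rule 2).
Holding amber-clearance and red-permit grants K22 (Rule 4).
Holding K22 grants silver-code (Rule 3).
T21 would need L4 and L23 (Rule 1), but L4 is never granted.
K22: reached.
L4 would need T21 (Rule 7), but T21 is never granted.
red-permit: reached.
silver-code: reached.
Reached: K22, red-permit, and silver-code — 3 of the 5.

3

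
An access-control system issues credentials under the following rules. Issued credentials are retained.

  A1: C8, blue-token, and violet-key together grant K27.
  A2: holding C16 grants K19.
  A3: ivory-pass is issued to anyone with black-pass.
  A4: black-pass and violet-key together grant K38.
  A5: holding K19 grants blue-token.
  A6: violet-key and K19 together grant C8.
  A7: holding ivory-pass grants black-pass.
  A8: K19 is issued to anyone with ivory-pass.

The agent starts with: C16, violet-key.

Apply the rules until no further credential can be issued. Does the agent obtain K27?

Yes

Holding C16 grants K19 (A2).
Holding K19 grants blue-token (A5).
Holding violet-key and K19 grants C8 (A6).
Holding C8, blue-token, and violet-key grants K27 (A1).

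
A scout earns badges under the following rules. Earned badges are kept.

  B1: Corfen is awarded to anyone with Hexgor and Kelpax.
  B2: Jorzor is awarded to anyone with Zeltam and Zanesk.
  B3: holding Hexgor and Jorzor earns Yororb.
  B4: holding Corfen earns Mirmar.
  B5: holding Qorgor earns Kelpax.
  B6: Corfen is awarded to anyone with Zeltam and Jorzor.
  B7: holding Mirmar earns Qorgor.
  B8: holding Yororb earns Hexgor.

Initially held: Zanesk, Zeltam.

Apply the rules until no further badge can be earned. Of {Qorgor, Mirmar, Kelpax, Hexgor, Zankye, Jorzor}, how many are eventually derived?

With Zeltam and Zanesk, Jorzor is earned (B2).
With Zeltam and Jorzor, Corfen is earned (B6).
With Corfen, Mirmar is earned (B4).
With Mirmar, Qorgor is earned (B7).
With Qorgor, Kelpax is earned (B5).
Qorgor: reached.
Mirmar: reached.
Kelpax: reached.
Hexgor would need Yororb (B8), but Yororb is never earned.
No rule produces Zankye, and it is not given.
Jorzor: reached.
Reached: Qorgor, Mirmar, Kelpax, and Jorzor — 4 of the 6.

4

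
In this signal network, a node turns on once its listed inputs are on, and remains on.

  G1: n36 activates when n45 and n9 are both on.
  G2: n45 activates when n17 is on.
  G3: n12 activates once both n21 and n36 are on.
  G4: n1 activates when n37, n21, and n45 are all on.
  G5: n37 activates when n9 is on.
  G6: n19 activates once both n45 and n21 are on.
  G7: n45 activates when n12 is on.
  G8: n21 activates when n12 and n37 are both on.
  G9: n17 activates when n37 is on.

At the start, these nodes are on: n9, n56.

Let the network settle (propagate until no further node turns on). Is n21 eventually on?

No

n21 would need n12 and n37 (G8), but n12 never turns on.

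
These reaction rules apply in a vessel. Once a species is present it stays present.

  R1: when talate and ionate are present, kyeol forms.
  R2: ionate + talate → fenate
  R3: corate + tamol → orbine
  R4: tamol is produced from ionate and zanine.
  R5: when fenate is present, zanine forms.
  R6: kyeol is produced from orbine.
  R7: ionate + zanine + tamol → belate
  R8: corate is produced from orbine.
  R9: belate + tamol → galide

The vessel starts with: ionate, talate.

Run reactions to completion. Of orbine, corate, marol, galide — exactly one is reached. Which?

ionate and talate present → fenate forms (R2).
fenate present → zanine forms (R5).
ionate and zanine present → tamol forms (R4).
ionate, zanine, and tamol present → belate forms (R7).
belate and tamol present → galide forms (R9).
corate would need orbine (R8), but orbine never forms. orbine would need corate and tamol (R3), but corate never forms. No rule produces marol, and it is not given.

galide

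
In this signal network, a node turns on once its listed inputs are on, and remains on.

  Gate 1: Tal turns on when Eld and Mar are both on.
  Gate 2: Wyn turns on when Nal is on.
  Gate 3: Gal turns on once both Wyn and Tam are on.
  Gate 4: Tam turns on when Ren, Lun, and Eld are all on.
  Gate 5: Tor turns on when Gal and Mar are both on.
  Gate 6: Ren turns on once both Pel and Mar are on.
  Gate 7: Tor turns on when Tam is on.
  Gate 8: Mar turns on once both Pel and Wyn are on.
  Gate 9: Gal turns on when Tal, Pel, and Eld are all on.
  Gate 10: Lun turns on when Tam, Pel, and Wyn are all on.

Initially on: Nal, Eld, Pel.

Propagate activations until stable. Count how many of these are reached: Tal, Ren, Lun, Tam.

Gate 2: Nal on → Wyn on.
Gate 8: Pel and Wyn on → Mar on.
Gate 1: Eld and Mar on → Tal on.
Pel and Mar are on, so Ren turns on (Gate 6).
Tal: reached.
Ren: reached.
Lun would need Tam, Pel, and Wyn (Gate 10), but Tam never turns on.
Tam would need Ren, Lun, and Eld (Gate 4), but Lun never turns on.
Reached: Tal and Ren — 2 of the 4.

2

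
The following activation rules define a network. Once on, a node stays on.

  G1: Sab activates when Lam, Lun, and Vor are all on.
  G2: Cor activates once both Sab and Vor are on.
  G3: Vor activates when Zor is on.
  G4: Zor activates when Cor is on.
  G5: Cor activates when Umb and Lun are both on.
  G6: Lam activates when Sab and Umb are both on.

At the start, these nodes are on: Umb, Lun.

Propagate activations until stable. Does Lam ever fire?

Lam would need Sab and Umb (G6), but Sab never turns on.

No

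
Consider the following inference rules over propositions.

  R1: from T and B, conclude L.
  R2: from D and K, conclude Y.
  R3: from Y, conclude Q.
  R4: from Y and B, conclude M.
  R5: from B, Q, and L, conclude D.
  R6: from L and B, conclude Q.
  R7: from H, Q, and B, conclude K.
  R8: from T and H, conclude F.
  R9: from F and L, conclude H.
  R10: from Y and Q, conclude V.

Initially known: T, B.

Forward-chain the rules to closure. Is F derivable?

No

F would need T and H (R8), but H is never established.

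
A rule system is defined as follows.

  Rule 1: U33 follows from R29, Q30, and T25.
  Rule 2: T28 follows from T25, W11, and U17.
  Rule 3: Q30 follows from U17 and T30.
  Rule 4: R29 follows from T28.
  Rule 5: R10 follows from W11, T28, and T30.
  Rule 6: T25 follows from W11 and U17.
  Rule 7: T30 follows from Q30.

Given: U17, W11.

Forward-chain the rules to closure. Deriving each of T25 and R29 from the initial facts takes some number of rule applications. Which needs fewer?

T25: W11 and U17 hold, so T25 follows (Rule 6). [1 rule application]
R29: From W11 and U17, Rule 6 gives T25. From T25, W11, and U17, Rule 2 gives T28. T28 holds, so R29 follows (Rule 4). [3 rule applications]
T25 needs fewer.

T25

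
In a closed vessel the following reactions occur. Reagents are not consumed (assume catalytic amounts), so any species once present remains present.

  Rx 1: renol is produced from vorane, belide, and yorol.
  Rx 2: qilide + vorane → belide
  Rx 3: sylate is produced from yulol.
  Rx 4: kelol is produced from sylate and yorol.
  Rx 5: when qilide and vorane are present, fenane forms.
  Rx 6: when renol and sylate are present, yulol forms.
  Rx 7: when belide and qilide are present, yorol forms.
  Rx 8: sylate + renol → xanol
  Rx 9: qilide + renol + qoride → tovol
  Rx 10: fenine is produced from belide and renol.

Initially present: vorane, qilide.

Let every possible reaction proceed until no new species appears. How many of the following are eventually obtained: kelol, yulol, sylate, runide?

kelol would need sylate and yorol (Rx 4), but sylate never forms.
yulol would need renol and sylate (Rx 6), but sylate never forms.
sylate would need yulol (Rx 3), but yulol never forms.
No rule produces runide, and it is not given.
None of the 4 are reached.

0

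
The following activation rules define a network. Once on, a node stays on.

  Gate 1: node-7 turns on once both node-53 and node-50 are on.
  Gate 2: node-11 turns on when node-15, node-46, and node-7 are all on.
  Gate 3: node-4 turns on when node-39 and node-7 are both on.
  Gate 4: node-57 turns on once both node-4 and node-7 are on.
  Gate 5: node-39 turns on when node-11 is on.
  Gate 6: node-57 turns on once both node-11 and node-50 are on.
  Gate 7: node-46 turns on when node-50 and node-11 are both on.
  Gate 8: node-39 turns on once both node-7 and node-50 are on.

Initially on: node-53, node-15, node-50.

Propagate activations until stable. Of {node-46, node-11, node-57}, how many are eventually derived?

1

Gate 1: node-53 and node-50 on → node-7 on.
node-7 and node-50 are on, so node-39 turns on (Gate 8).
Gate 3: node-39 and node-7 on → node-4 on.
node-4 and node-7 are on, so node-57 turns on (Gate 4).
node-46 would need node-50 and node-11 (Gate 7), but node-11 never turns on.
node-11 would need node-15, node-46, and node-7 (Gate 2), but node-46 never turns on.
node-57: reached.
Reached: node-57 — 1 of the 3.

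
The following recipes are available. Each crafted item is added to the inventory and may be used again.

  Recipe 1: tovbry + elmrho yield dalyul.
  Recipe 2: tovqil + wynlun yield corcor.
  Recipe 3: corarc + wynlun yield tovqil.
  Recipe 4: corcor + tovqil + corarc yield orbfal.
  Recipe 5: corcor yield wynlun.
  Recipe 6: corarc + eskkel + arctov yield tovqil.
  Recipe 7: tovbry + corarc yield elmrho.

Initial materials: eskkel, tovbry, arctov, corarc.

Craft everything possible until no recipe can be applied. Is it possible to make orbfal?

orbfal would need corcor, tovqil, and corarc (Recipe 4), but corcor is never obtained.

No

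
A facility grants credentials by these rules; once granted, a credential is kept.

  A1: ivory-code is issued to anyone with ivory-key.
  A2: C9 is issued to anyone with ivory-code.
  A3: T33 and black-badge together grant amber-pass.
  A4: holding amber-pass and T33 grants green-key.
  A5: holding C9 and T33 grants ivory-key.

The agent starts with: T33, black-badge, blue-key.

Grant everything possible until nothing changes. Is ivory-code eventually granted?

No

ivory-code would need ivory-key (A1), but ivory-key is never granted.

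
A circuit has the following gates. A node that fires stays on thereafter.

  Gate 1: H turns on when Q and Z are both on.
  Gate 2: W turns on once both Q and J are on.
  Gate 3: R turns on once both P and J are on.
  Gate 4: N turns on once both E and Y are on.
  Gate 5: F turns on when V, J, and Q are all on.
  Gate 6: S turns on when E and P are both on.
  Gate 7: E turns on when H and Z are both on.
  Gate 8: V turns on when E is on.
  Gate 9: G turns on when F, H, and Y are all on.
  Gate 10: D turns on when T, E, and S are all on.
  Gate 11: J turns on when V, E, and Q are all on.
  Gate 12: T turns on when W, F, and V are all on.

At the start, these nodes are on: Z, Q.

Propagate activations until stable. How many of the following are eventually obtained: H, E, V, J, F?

5

Gate 1: Q and Z on → H on.
H and Z are on, so E turns on (Gate 7).
E is on, so V turns on (Gate 8).
V, E, and Q are on, so J turns on (Gate 11).
Gate 5: V, J, and Q on → F on.
H: reached.
E: reached.
V: reached.
J: reached.
F: reached.
All 5 are reached.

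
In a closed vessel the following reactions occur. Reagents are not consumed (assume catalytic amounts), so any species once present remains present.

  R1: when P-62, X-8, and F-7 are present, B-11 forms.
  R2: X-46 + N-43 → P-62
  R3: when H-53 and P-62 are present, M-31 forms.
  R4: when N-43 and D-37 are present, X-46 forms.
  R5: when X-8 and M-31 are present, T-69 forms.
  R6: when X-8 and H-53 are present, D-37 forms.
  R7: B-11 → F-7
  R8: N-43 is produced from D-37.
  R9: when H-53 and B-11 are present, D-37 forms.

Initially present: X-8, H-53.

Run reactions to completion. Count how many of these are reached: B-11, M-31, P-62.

X-8 and H-53 present → D-37 forms (R6).
D-37 present → N-43 forms (R8).
N-43 and D-37 present → X-46 forms (R4).
X-46 and N-43 present → P-62 forms (R2).
H-53 and P-62 present → M-31 forms (R3).
B-11 would need P-62, X-8, and F-7 (R1), but F-7 never forms.
M-31: reached.
P-62: reached.
Reached: M-31 and P-62 — 2 of the 3.

2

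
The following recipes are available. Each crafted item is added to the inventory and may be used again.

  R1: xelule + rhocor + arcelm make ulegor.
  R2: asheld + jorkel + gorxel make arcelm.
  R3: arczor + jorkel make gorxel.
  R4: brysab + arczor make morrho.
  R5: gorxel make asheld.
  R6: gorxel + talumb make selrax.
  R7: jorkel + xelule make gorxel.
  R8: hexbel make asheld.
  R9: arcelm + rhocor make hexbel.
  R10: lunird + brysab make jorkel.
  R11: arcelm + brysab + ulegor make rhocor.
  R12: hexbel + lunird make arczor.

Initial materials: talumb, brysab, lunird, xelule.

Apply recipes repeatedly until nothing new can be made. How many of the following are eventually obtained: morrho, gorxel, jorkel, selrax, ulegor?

3

Using R10, lunird and brysab make jorkel.
Using R7, jorkel and xelule make gorxel.
Using R6, gorxel and talumb make selrax.
morrho would need brysab and arczor (R4), but arczor is never obtained.
gorxel: reached.
jorkel: reached.
selrax: reached.
ulegor would need xelule, rhocor, and arcelm (R1), but rhocor is never obtained.
Reached: gorxel, jorkel, and selrax — 3 of the 5.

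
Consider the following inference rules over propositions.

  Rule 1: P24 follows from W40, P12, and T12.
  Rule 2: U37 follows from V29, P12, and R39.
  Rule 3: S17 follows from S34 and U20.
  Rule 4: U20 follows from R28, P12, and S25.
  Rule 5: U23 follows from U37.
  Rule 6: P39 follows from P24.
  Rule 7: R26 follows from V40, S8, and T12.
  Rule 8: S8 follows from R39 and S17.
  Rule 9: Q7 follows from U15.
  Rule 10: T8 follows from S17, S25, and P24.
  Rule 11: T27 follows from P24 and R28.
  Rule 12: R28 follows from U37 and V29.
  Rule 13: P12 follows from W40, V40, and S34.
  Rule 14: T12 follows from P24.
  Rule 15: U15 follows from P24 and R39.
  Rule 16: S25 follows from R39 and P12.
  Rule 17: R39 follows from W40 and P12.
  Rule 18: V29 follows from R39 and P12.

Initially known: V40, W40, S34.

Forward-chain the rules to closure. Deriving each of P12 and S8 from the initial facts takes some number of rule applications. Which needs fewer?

P12

P12: From W40, V40, and S34, Rule 13 gives P12. [1 rule application]
S8: From W40, V40, and S34, Rule 13 gives P12. W40 and P12 hold, so R39 follows (Rule 17). From R39 and P12, Rule 16 gives S25. From R39 and P12, Rule 18 gives V29. V29, P12, and R39 hold, so U37 follows (Rule 2). U37 and V29 hold, so R28 follows (Rule 12). From R28, P12, and S25, Rule 4 gives U20. From S34 and U20, Rule 3 gives S17. From R39 and S17, Rule 8 gives S8. [9 rule applications]
P12 needs fewer.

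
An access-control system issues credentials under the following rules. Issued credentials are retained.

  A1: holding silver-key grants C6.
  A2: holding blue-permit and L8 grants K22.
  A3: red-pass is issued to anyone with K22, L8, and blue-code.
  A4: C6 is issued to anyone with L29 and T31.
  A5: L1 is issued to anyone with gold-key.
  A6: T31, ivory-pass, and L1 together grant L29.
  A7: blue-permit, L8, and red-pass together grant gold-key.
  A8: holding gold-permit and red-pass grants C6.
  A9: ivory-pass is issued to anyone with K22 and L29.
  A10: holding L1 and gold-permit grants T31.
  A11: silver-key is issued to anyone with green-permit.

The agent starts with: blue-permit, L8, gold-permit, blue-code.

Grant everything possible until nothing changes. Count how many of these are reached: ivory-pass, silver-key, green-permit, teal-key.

ivory-pass would need K22 and L29 (A9), but L29 is never granted.
silver-key would need green-permit (A11), but green-permit is never granted.
No rule produces green-permit, and it is not given.
No rule produces teal-key, and it is not given.
None of the 4 are reached.

0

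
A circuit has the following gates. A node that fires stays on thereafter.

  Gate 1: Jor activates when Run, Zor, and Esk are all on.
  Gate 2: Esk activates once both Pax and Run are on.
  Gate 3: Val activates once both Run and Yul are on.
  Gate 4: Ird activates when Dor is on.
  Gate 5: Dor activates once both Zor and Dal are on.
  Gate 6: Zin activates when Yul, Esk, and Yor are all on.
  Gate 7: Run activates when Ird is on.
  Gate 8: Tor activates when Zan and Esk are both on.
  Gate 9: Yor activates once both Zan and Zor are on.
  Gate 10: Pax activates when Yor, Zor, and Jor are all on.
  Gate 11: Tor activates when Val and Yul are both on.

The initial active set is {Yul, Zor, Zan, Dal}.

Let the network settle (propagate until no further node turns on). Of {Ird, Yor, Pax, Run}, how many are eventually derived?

3

Gate 9: Zan and Zor on → Yor on.
Gate 5: Zor and Dal on → Dor on.
Dor is on, so Ird activates (Gate 4).
Gate 7: Ird on → Run on.
Ird: reached.
Yor: reached.
Pax would need Yor, Zor, and Jor (Gate 10), but Jor never turns on.
Run: reached.
Reached: Ird, Yor, and Run — 3 of the 4.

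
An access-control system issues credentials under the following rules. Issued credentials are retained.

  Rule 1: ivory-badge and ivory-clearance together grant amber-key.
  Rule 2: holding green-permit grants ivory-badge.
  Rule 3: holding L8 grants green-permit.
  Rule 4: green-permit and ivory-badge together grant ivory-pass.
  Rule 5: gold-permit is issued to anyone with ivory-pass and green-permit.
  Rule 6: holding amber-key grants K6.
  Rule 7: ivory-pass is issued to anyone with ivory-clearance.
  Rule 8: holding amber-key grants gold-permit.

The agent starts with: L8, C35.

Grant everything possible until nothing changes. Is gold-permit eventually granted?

Yes

Holding L8 grants green-permit (Rule 3).
Holding green-permit grants ivory-badge (Rule 2).
Holding green-permit and ivory-badge grants ivory-pass (Rule 4).
Holding ivory-pass and green-permit grants gold-permit (Rule 5).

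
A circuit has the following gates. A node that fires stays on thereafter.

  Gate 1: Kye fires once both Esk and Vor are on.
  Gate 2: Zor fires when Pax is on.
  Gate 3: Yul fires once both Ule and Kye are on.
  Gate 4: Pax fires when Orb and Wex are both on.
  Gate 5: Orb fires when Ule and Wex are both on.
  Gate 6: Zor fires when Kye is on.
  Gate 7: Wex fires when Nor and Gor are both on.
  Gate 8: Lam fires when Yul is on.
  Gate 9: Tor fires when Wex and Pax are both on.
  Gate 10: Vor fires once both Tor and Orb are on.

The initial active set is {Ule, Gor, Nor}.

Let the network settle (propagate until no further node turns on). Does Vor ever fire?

Gate 7: Nor and Gor on → Wex on.
Gate 5: Ule and Wex on → Orb on.
Orb and Wex are on, so Pax fires (Gate 4).
Gate 9: Wex and Pax on → Tor on.
Tor and Orb are on, so Vor fires (Gate 10).

Yes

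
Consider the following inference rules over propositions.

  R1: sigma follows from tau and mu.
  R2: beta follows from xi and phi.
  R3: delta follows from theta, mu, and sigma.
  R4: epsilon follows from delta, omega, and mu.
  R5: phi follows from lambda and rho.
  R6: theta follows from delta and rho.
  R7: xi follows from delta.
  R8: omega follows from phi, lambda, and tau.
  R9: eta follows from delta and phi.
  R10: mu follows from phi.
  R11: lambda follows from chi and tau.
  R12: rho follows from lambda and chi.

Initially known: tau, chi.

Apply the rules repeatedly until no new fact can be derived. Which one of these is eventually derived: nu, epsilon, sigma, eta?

sigma

chi and tau hold, so lambda follows (R11).
From lambda and chi, R12 gives rho.
lambda and rho hold, so phi follows (R5).
phi holds, so mu follows (R10).
From tau and mu, R1 gives sigma.
No rule produces nu, and it is not given. eta would need delta and phi (R9), but delta is never established. epsilon would need delta, omega, and mu (R4), but delta is never established.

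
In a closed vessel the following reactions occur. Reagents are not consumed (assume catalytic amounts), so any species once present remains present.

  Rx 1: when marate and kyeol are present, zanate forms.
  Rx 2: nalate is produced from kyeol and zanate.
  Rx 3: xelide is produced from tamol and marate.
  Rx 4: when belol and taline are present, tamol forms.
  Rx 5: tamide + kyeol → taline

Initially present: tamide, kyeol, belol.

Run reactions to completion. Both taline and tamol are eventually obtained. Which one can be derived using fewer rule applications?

taline: tamide and kyeol present → taline forms (Rx 5). [1 rule application]
tamol: tamide and kyeol present → taline forms (Rx 5). belol and taline present → tamol forms (Rx 4). [2 rule applications]
taline needs fewer.

taline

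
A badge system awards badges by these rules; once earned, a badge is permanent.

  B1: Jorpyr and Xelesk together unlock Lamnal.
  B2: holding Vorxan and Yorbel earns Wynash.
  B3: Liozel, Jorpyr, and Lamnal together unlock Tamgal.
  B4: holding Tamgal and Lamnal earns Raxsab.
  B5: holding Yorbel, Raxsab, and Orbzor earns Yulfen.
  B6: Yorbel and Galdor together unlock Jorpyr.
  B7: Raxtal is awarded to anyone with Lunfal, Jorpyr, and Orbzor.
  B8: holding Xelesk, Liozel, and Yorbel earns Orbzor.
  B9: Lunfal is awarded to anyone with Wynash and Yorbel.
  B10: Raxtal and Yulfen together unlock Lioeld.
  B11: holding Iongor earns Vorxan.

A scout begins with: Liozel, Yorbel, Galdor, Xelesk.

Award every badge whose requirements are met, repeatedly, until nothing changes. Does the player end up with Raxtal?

Raxtal would need Lunfal, Jorpyr, and Orbzor (B7), but Lunfal is never earned.

No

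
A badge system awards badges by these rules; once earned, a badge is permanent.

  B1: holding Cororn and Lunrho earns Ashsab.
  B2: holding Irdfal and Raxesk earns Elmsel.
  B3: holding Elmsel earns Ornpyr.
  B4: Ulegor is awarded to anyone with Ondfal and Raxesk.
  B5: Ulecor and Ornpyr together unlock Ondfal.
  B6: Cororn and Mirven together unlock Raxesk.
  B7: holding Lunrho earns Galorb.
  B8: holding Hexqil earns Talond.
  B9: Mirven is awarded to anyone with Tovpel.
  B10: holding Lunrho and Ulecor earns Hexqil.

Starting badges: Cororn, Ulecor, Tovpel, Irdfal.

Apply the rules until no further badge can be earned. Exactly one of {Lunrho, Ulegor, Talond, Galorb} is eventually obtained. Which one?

With Tovpel, Mirven is earned (B9).
With Cororn and Mirven, Raxesk is earned (B6).
With Irdfal and Raxesk, Elmsel is earned (B2).
With Elmsel, Ornpyr is earned (B3).
With Ulecor and Ornpyr, Ondfal is earned (B5).
With Ondfal and Raxesk, Ulegor is earned (B4).
No rule produces Lunrho, and it is not given. Galorb would need Lunrho (B7), but Lunrho is never earned. Talond would need Hexqil (B8), but Hexqil is never earned.

Ulegor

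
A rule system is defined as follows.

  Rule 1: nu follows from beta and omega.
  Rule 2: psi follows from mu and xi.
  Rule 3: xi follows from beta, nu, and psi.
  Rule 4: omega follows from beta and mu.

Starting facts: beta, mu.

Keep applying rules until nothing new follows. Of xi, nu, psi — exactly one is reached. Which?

nu

From beta and mu, Rule 4 gives omega.
beta and omega hold, so nu follows (Rule 1).
psi would need mu and xi (Rule 2), but xi is never established. xi would need beta, nu, and psi (Rule 3), but psi is never established.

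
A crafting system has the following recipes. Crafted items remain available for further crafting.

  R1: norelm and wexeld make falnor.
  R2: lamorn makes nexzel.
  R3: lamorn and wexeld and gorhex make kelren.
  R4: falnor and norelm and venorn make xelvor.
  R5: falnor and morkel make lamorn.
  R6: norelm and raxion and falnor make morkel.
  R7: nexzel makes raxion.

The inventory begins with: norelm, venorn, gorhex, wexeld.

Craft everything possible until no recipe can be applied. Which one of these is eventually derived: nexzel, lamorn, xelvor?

Using R1, norelm and wexeld make falnor.
Using R4, falnor, norelm, and venorn make xelvor.
lamorn would need falnor and morkel (R5), but morkel is never obtained. nexzel would need lamorn (R2), but lamorn is never obtained.

xelvor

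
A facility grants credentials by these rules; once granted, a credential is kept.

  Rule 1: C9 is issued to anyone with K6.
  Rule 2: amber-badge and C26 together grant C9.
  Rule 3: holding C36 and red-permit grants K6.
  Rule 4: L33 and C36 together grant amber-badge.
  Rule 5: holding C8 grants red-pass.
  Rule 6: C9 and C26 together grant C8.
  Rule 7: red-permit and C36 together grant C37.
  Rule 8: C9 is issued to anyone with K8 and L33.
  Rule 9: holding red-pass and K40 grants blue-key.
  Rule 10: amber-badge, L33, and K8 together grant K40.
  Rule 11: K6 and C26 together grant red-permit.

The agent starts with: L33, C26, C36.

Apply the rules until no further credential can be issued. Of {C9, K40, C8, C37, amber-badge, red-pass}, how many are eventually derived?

Holding L33 and C36 grants amber-badge (Rule 4).
Holding amber-badge and C26 grants C9 (Rule 2).
Holding C9 and C26 grants C8 (Rule 6).
Holding C8 grants red-pass (Rule 5).
C9: reached.
K40 would need amber-badge, L33, and K8 (Rule 10), but K8 is never granted.
C8: reached.
C37 would need red-permit and C36 (Rule 7), but red-permit is never granted.
amber-badge: reached.
red-pass: reached.
Reached: C9, C8, amber-badge, and red-pass — 4 of the 6.

4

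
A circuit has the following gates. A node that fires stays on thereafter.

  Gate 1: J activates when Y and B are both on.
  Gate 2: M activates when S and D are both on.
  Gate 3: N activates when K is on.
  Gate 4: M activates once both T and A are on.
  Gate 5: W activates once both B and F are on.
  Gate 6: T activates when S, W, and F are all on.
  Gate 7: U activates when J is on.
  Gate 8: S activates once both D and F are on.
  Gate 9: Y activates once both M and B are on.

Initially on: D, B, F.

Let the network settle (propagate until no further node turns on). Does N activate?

No

N would need K (Gate 3), but K never turns on.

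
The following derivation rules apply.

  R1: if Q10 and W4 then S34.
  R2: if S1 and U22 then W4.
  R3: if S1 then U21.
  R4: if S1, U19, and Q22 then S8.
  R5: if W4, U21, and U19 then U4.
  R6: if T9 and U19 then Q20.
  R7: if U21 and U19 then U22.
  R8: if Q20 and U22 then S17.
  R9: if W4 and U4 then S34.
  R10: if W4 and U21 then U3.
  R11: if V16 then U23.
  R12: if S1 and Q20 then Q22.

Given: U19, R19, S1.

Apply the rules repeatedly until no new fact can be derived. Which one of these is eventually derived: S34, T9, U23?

From S1, R3 gives U21.
U21 and U19 hold, so U22 follows (R7).
S1 and U22 hold, so W4 follows (R2).
From W4, U21, and U19, R5 gives U4.
From W4 and U4, R9 gives S34.
U23 would need V16 (R11), but V16 is never established. No rule produces T9, and it is not given.

S34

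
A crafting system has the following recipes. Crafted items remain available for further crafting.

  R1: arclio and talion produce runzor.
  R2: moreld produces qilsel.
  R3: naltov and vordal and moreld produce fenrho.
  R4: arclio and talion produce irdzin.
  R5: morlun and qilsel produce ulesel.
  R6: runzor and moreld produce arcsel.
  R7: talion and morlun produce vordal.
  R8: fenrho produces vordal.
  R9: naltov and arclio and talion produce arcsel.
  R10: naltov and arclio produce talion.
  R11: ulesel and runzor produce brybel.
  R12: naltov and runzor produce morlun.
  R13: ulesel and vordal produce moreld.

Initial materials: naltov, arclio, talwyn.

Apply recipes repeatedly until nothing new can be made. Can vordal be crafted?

Yes

Using R10, naltov and arclio make talion.
arclio and talion → runzor (R1).
Using R12, naltov and runzor make morlun.
talion and morlun → vordal (R7).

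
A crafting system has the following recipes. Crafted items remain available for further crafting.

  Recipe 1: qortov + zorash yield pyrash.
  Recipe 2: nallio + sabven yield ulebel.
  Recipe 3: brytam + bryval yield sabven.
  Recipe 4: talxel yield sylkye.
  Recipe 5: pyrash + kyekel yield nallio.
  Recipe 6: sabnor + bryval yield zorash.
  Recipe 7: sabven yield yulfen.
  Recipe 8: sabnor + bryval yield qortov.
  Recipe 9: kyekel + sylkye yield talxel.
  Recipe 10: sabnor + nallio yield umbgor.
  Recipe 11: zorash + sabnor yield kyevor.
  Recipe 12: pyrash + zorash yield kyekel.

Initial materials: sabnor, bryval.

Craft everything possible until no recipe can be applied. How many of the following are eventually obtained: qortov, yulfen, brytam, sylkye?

1

Using Recipe 8, sabnor and bryval make qortov.
qortov: reached.
yulfen would need sabven (Recipe 7), but sabven is never obtained.
No rule produces brytam, and it is not given.
sylkye would need talxel (Recipe 4), but talxel is never obtained.
Reached: qortov — 1 of the 4.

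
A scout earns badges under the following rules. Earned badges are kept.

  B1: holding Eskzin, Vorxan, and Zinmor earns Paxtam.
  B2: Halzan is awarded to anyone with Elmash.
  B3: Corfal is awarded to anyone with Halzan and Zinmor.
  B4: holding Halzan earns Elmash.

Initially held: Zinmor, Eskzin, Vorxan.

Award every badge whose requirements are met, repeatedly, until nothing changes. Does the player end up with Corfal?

Corfal would need Halzan and Zinmor (B3), but Halzan is never earned.

No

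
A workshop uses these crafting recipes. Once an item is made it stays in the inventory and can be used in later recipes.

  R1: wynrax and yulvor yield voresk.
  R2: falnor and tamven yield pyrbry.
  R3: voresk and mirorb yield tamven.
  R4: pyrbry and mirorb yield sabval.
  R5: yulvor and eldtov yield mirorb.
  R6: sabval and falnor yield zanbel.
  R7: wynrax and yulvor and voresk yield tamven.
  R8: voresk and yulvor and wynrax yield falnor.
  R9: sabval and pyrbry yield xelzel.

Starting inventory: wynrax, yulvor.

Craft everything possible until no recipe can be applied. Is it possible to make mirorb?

mirorb would need yulvor and eldtov (R5), but eldtov is never obtained.

No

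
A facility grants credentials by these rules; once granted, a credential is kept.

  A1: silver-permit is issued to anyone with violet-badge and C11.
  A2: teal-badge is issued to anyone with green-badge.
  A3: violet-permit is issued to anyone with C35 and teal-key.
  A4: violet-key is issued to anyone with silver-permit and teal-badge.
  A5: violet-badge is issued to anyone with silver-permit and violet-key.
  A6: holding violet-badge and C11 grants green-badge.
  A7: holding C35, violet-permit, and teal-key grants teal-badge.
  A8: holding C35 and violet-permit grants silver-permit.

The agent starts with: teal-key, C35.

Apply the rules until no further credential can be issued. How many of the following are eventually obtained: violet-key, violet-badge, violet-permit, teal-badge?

4

Holding C35 and teal-key grants violet-permit (A3).
Holding C35 and violet-permit grants silver-permit (A8).
Holding C35, violet-permit, and teal-key grants teal-badge (A7).
Holding silver-permit and teal-badge grants violet-key (A4).
Holding silver-permit and violet-key grants violet-badge (A5).
violet-key: reached.
violet-badge: reached.
violet-permit: reached.
teal-badge: reached.
All 4 are reached.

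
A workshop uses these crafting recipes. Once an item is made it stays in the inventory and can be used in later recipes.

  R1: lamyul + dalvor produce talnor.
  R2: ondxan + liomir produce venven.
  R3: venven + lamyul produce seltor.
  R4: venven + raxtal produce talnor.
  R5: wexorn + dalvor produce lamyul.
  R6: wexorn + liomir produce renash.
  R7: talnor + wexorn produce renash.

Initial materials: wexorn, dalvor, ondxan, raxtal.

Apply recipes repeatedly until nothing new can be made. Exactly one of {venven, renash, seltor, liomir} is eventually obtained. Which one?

wexorn + dalvor → lamyul (R5).
lamyul + dalvor → talnor (R1).
Using R7, talnor and wexorn make renash.
seltor would need venven and lamyul (R3), but venven is never obtained. venven would need ondxan and liomir (R2), but liomir is never obtained. No rule produces liomir, and it is not given.

renash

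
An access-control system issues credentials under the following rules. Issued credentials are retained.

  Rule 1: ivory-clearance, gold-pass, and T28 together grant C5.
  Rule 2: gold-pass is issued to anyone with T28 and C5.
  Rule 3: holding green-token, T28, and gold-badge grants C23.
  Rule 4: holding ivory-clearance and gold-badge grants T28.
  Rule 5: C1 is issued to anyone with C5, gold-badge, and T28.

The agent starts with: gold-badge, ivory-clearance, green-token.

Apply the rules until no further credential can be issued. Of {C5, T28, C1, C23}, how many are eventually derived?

2

Holding ivory-clearance and gold-badge grants T28 (Rule 4).
Holding green-token, T28, and gold-badge grants C23 (Rule 3).
C5 would need ivory-clearance, gold-pass, and T28 (Rule 1), but gold-pass is never granted.
T28: reached.
C1 would need C5, gold-badge, and T28 (Rule 5), but C5 is never granted.
C23: reached.
Reached: T28 and C23 — 2 of the 4.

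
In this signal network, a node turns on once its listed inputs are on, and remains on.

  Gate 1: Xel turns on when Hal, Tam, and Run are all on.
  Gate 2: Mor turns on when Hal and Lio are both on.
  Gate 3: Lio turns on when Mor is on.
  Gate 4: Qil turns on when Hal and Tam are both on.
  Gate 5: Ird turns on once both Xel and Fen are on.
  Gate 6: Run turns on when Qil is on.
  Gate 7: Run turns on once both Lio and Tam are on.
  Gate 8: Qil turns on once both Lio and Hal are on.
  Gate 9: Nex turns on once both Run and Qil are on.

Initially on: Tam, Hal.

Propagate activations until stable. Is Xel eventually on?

Hal and Tam are on, so Qil turns on (Gate 4).
Qil is on, so Run turns on (Gate 6).
Hal, Tam, and Run are on, so Xel turns on (Gate 1).

Yes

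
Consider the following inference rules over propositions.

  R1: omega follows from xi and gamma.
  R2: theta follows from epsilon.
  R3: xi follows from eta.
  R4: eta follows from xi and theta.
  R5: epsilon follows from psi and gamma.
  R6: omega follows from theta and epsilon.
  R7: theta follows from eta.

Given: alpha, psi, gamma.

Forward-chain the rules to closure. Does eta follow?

No

eta would need xi and theta (R4), but xi is never established.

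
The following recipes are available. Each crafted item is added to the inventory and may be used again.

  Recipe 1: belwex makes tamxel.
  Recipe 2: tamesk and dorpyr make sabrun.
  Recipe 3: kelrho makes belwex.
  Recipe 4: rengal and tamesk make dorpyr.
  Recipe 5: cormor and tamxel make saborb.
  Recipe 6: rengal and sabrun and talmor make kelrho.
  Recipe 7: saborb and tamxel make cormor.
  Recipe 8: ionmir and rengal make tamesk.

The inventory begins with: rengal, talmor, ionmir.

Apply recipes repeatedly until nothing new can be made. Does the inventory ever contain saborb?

No

saborb would need cormor and tamxel (Recipe 5), but cormor is never obtained.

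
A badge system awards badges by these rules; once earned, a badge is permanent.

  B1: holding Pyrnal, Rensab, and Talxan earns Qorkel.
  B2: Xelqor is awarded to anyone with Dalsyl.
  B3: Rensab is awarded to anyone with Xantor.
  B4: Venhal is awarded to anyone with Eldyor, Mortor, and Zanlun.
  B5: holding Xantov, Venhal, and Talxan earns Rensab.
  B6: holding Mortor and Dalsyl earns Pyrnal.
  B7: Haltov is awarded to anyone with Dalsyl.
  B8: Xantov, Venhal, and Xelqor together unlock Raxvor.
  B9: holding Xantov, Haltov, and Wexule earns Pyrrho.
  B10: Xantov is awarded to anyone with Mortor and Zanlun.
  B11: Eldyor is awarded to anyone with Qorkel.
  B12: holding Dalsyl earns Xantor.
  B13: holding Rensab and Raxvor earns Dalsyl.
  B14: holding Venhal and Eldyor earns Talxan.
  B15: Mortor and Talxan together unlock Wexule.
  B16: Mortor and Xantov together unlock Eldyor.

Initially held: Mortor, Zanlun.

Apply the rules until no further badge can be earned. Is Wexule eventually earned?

Yes

With Mortor and Zanlun, Xantov is earned (B10).
With Mortor and Xantov, Eldyor is earned (B16).
With Eldyor, Mortor, and Zanlun, Venhal is earned (B4).
With Venhal and Eldyor, Talxan is earned (B14).
With Mortor and Talxan, Wexule is earned (B15).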